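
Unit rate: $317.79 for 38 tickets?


Unit rate = total / quantity
= 317.79 / 38
= $8.36 per unit

$8.36 per unit


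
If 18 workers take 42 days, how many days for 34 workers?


Inverse proportion: x × y = constant
k = 18 × 42 = 756
y₂ = k / 34 = 756 / 34
= 22.24

22.24


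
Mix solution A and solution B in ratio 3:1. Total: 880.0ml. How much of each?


Total parts = 3 + 1 = 4
solution A: 880.0 × 3/4 = 660.0ml
solution B: 880.0 × 1/4 = 220.0ml
= 660.0ml and 220.0ml

660.0ml and 220.0ml


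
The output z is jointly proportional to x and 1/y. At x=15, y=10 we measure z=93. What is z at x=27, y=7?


z = k·x/y
Solve for k using the known point: k = z·y/x = 93×10/15 = 930/15 = 62.0000
Now evaluate at x=27, y=7:
z = k × 27 / 7 = (930 × 27) / (15 × 7) = 25110/105
≈ 239.1429

239.1429


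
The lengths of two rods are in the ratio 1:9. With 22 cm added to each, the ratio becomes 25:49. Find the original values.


Let A = 1k, B = 9k.
(1k + 22) / (9k + 22) = 25/49
Cross-multiply: 49(1k + 22) = 25(9k + 22)
49k + 1078 = 225k + 550
49k - 225k = 550 - 1078
-176k = -528
k = -528/-176 = 3
A = 1×3 = 3, B = 9×3 = 27
= A = 3, B = 27

A = 3, B = 27


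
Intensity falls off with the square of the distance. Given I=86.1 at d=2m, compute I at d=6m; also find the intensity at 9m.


I₁d₁² = I₂d₂²
I at 6m = 86.1 × (2/6)² = 86.1 × 4/36 = 344.4/36 ≈ 9.5667
I at 9m = 86.1 × (2/9)² = 86.1 × 4/81 = 344.4/81 ≈ 4.2519
= 9.5667 and 4.2519

9.5667 and 4.2519


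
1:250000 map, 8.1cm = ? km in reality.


Real distance = map distance × scale
= 8.1cm × 250000
= 2025000 cm = 20250.0 m
= 20.250 km

20.250 km


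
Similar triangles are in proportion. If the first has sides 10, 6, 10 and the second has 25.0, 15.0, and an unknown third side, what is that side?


Scale factor = 25.0/10 = 2.5
Missing side = 10 × 2.5
= 25.0

25.0


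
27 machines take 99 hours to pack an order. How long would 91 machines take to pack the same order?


Inverse proportion: x × y = constant
k = 27 × 99 = 2673
y₂ = k / 91 = 2673 / 91
= 29.37

29.37


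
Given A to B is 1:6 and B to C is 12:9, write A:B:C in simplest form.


Match B: multiply A:B by 12 → 12:72
Multiply B:C by 6 → 72:54
Combined: 12:72:54
GCD = 6
= 2:12:9

2:12:9


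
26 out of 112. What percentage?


Percentage = (part / whole) × 100
= (26 / 112) × 100
≈ 23.21%

23.21%


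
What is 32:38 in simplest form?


GCD(32, 38) = 2
32/2 : 38/2
= 16:19

16:19


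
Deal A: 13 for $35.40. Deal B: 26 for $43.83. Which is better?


Deal A: $35.40/13 = $2.7231/unit
Deal B: $43.83/26 = $1.6858/unit
B is cheaper per unit
= Deal B

Deal B


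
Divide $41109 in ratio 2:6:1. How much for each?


Total parts = 2 + 6 + 1 = 9
Part 1: 41109 × 2/9 = 9135.33
Part 2: 41109 × 6/9 = 27406.00
Part 3: 41109 × 1/9 = 4567.67
= Part 1: $9135.33, Part 2: $27406.00, Part 3: $4567.67

Part 1: $9135.33, Part 2: $27406.00, Part 3: $4567.67


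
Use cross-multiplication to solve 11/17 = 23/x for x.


Cross multiply: 11 × x = 17 × 23
11x = 391
x = 391 / 11
= 35.55

35.55


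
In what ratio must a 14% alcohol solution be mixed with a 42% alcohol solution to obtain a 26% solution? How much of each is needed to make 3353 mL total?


Let x parts of 14% mix with y parts of 42%.
14x + 42y = 26(x + y)
14x + 42y = 26x + 26y
x(14 - 26) = y(26 - 42)
x/y = (42 - 26)/(26 - 14) = 16/12
Simplify: 4:3
Total parts = 7; one part = 3353/7 = 479.00 mL
14% solution: 4×479.00 = 1916.00 mL
42% solution: 3×479.00 = 1437.00 mL
= ratio 4:3; 1916.00 mL and 1437.00 mL

ratio 4:3; 1916.00 mL and 1437.00 mL


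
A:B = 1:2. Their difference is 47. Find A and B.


Let A = 1k, B = 2k.
2k - 1k = 47
1k = 47 → k = 47/1 = 47
A = 1×47 = 47, B = 2×47 = 94
= A = 47, B = 94

A = 47, B = 94


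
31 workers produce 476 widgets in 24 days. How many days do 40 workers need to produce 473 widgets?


Days ∝ work / workers, so d₂ = d₁ × (m₁/m₂) × (w₂/w₁)
Workers factor (inverse): 31/40 = 0.7750
Work factor (direct): 473/476 ≈ 0.9937
d₂ = 24 × 31/40 × 473/476 = (24 × 31 × 473) / (40 × 476) = 351912/19040
≈ 18.48 days

18.48 days


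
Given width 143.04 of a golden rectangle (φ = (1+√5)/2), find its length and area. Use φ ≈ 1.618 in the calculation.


φ = (1 + √5) / 2 ≈ 1.618
Length = width × φ = 143.04 × 1.618 = 231.43872
≈ 231.44
Area = width × length = 143.04 × 231.43872 = 33104.9945088 ≈ 33104.99
= Length: 231.44, Area: 33104.99

Length: 231.44, Area: 33104.99


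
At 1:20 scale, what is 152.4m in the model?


Model size = real / scale
= 152.4 / 20
= 7.6200 m

7.6200 m


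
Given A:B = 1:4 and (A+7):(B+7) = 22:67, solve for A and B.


Let A = 1k, B = 4k.
(1k + 7) / (4k + 7) = 22/67
Cross-multiply: 67(1k + 7) = 22(4k + 7)
67k + 469 = 88k + 154
67k - 88k = 154 - 469
-21k = -315
k = -315/-21 = 15
A = 1×15 = 15, B = 4×15 = 60
= A = 15, B = 60

A = 15, B = 60


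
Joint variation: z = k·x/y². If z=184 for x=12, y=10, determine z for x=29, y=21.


z = k·x/y²
Solve for k using the known point: k = z·y²/x = 184×100/12 = 18400/12 ≈ 1533.3333
Now evaluate at x=29, y=21:
z = k × 29 / 441 = (18400 × 29) / (12 × 441) = 533600/5292
≈ 100.8314

100.8314


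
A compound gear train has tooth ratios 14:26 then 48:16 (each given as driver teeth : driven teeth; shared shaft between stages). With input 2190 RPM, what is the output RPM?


Stage 1: RPM_B = RPM_A × t_A/t_B = 2190 × 14/26 = 30660/26 ≈ 1179.23
B and C share a shaft → RPM_C = RPM_B
Stage 2: RPM_D = RPM_C × t_C/t_D = RPM_A × (t_A×t_C)/(t_B×t_D)
Overall ratio = (14×48)/(26×16) = 672/416
RPM_D = 2190 × 672/416 = 1471680/416
≈ 3537.69 RPM

3537.69 RPM


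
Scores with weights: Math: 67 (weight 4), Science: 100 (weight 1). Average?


Numerator = 67×4 + 100×1
= 268 + 100
= 368
Total weight = 5
Weighted avg = 368/5
= 73.60

73.60


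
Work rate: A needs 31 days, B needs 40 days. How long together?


Rate of A = 1/31 per day
Rate of B = 1/40 per day
Combined rate = 1/31 + 1/40 = 71/1240 ≈ 0.0573 per day
Days = 1 / combined rate = 1240/71
≈ 17.46 days

17.46 days


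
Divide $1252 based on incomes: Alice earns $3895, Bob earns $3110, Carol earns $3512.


Total income = 3895 + 3110 + 3512 = $10517
Alice: $1252 × 3895/10517 = $463.68
Bob: $1252 × 3110/10517 = $370.23
Carol: $1252 × 3512/10517 = $418.09
= Alice: $463.68, Bob: $370.23, Carol: $418.09

Alice: $463.68, Bob: $370.23, Carol: $418.09


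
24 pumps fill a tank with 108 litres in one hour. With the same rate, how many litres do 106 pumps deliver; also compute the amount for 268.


Direct proportion: y/x = constant
k = 108/24 = 4.5000
y at x=106: k × 106 = 108 × 106 / 24 = 11448/24 = 477.00
y at x=268: k × 268 = 108 × 268 / 24 = 28944/24 = 1206.00
= 477.00 and 1206.00

477.00 and 1206.00


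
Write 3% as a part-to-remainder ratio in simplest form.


3% means 3 parts out of 100; remainder = 97
Part : remainder = 3:97
GCD = 1
= 3:97

3:97


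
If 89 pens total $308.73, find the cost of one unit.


Unit rate = total / quantity
= 308.73 / 89
= $3.47 per unit

$3.47 per unit


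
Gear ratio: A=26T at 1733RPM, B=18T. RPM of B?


Gear ratio = 26:18 = 13:9
RPM_B = RPM_A × (teeth_A / teeth_B)
= 1733 × (26/18)
= 2503.2 RPM

2503.2 RPM


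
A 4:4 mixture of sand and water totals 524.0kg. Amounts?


Total parts = 4 + 4 = 8
sand: 524.0 × 4/8 = 262.0kg
water: 524.0 × 4/8 = 262.0kg
= 262.0kg and 262.0kg

262.0kg and 262.0kg


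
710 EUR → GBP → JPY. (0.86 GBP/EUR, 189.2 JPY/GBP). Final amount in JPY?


Step 1: 710 EUR × 0.86 = 610.60 GBP
Step 2: 610.60 GBP × 189.2 = 115525.52 JPY
Implied rate EUR→JPY = 0.86 × 189.2 = 162.7120
= 115525.52 JPY

115525.52 JPY


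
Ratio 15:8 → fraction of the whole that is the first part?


Total parts = 15 + 8 = 23
First part: 15/23 = 15/23
= 15/23

15/23


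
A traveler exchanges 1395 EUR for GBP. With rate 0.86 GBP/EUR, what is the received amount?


Amount × rate = 1395 × 0.86
= 1199.70 GBP

1199.70 GBP


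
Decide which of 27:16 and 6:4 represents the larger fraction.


27/16 = 1.6875
6/4 = 1.5000
1.6875 > 1.5000, so 27:16 is greater
= 27:16

27:16


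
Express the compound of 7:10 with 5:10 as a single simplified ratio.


Compound ratio = (7×5) : (10×10)
= 35:100
GCD = 5
= 7:20

7:20


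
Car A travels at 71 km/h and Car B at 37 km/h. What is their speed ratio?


Ratio = 71:37
GCD = 1
Simplified = 71:37
Time ratio (same distance) = 37:71
Speed ratio = 71:37

71:37


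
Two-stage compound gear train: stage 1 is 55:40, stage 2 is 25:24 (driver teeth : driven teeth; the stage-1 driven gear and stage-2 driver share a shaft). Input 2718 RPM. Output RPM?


Stage 1: RPM_B = RPM_A × t_A/t_B = 2718 × 55/40 = 149490/40 = 3737.25
B and C share a shaft → RPM_C = RPM_B
Stage 2: RPM_D = RPM_C × t_C/t_D = RPM_A × (t_A×t_C)/(t_B×t_D)
Overall ratio = (55×25)/(40×24) = 1375/960
RPM_D = 2718 × 1375/960 = 3737250/960
≈ 3892.97 RPM

3892.97 RPM


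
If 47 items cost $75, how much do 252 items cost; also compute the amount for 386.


Direct proportion: y/x = constant
k = 75/47 ≈ 1.5957
y at x=252: k × 252 = 75 × 252 / 47 = 18900/47 ≈ 402.13
y at x=386: k × 386 = 75 × 386 / 47 = 28950/47 ≈ 615.96
= 402.13 and 615.96

402.13 and 615.96


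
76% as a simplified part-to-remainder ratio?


76% means 76 parts out of 100; remainder = 24
Part : remainder = 76:24
GCD = 4
= 19:6

19:6


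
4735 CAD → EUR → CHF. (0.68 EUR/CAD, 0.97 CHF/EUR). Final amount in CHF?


Step 1: 4735 CAD × 0.68 = 3219.80 EUR
Step 2: 3219.80 EUR × 0.97 = 3123.21 CHF
Implied rate CAD→CHF = 0.68 × 0.97 = 0.6596
= 3123.21 CHF

3123.21 CHF


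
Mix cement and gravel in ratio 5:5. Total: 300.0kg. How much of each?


Total parts = 5 + 5 = 10
cement: 300.0 × 5/10 = 150.0kg
gravel: 300.0 × 5/10 = 150.0kg
= 150.0kg and 150.0kg

150.0kg and 150.0kg


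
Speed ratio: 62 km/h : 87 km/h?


Ratio = 62:87
GCD = 1
Simplified = 62:87
Time ratio (same distance) = 87:62
Speed ratio = 62:87

62:87


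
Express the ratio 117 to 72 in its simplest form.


GCD(117, 72) = 9
117/9 : 72/9
= 13:8

13:8


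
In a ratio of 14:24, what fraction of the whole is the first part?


Total parts = 14 + 24 = 38
First part: 14/38 = 7/19
= 7/19

7/19


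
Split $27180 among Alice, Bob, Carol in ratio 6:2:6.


Total parts = 6 + 2 + 6 = 14
Alice: 27180 × 6/14 = 11648.57
Bob: 27180 × 2/14 = 3882.86
Carol: 27180 × 6/14 = 11648.57
= Alice: $11648.57, Bob: $3882.86, Carol: $11648.57

Alice: $11648.57, Bob: $3882.86, Carol: $11648.57


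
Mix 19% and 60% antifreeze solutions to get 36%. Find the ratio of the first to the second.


Let x parts of 19% mix with y parts of 60%.
19x + 60y = 36(x + y)
19x + 60y = 36x + 36y
x(19 - 36) = y(36 - 60)
x/y = (60 - 36)/(36 - 19) = 24/17
Simplify: 24:17
= 24:17

24:17


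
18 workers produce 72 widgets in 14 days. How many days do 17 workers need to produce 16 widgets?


Days ∝ work / workers, so d₂ = d₁ × (m₁/m₂) × (w₂/w₁)
Workers factor (inverse): 18/17 ≈ 1.0588
Work factor (direct): 16/72 ≈ 0.2222
d₂ = 14 × 18/17 × 16/72 = (14 × 18 × 16) / (17 × 72) = 4032/1224
≈ 3.29 days

3.29 days


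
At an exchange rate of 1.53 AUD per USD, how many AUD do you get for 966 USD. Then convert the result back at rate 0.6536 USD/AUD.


Amount × rate = 966 × 1.53 = 1477.98 AUD
Round-trip: 1477.98 × 0.6536 = 966.01 USD
= 1477.98 AUD, then 966.01 USD

1477.98 AUD, then 966.01 USD


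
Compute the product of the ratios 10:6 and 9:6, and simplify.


Compound ratio = (10×9) : (6×6)
= 90:36
GCD = 18
= 5:2

5:2


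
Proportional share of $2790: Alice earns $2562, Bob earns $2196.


Total income = 2562 + 2196 = $4758
Alice: $2790 × 2562/4758 = $1502.31
Bob: $2790 × 2196/4758 = $1287.69
= Alice: $1502.31, Bob: $1287.69

Alice: $1502.31, Bob: $1287.69


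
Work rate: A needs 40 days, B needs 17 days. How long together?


Rate of A = 1/40 per day
Rate of B = 1/17 per day
Combined rate = 1/40 + 1/17 = 57/680 ≈ 0.0838 per day
Days = 1 / combined rate = 680/57
≈ 11.93 days

11.93 days


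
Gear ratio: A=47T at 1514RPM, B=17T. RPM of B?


Gear ratio = 47:17 = 47:17
RPM_B = RPM_A × (teeth_A / teeth_B)
= 1514 × (47/17)
= 4185.8 RPM

4185.8 RPM


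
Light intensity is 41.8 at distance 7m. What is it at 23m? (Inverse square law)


I₁d₁² = I₂d₂²
I₂ = I₁ × (d₁/d₂)²
= 41.8 × (7/23)²
= 41.8 × 49/529
= 2048.2/529
≈ 3.8718

3.8718


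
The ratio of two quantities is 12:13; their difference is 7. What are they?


Let A = 12k, B = 13k.
13k - 12k = 7
1k = 7 → k = 7/1 = 7
A = 12×7 = 84, B = 13×7 = 91
= A = 84, B = 91

A = 84, B = 91


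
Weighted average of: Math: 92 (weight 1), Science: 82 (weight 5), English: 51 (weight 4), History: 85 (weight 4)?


Numerator = 92×1 + 82×5 + 51×4 + 85×4
= 92 + 410 + 204 + 340
= 1046
Total weight = 14
Weighted avg = 1046/14
= 74.71

74.71


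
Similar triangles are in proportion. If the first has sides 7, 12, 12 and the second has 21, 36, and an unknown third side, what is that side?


Scale factor = 21/7 = 3
Missing side = 12 × 3
= 36.0

36.0


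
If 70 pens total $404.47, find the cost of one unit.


Unit rate = total / quantity
= 404.47 / 70
= $5.78 per unit

$5.78 per unit


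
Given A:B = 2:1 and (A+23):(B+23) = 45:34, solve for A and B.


Let A = 2k, B = 1k.
(2k + 23) / (1k + 23) = 45/34
Cross-multiply: 34(2k + 23) = 45(1k + 23)
68k + 782 = 45k + 1035
68k - 45k = 1035 - 782
23k = 253
k = 253/23 = 11
A = 2×11 = 22, B = 1×11 = 11
= A = 22, B = 11

A = 22, B = 11


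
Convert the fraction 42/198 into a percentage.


Percentage = (part / whole) × 100
= (42 / 198) × 100
≈ 21.21%

21.21%


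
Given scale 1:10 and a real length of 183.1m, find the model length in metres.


Model size = real / scale
= 183.1 / 10
= 18.3100 m

18.3100 m


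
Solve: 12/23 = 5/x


Cross multiply: 12 × x = 23 × 5
12x = 115
x = 115 / 12
= 9.58

9.58


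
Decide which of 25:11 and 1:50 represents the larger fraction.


25/11 = 2.2727
1/50 = 0.0200
2.2727 > 0.0200, so 25:11 is greater
= 25:11

25:11


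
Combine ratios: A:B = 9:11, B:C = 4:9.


Match B: multiply A:B by 4 → 36:44
Multiply B:C by 11 → 44:99
Combined: 36:44:99
GCD = 1
= 36:44:99

36:44:99


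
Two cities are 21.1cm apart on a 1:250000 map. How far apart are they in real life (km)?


Real distance = map distance × scale
= 21.1cm × 250000
= 5275000 cm = 52750.0 m
= 52.750 km

52.750 km


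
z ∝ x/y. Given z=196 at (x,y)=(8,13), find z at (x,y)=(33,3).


z = k·x/y
Solve for k using the known point: k = z·y/x = 196×13/8 = 2548/8 = 318.5000
Now evaluate at x=33, y=3:
z = k × 33 / 3 = (2548 × 33) / (8 × 3) = 84084/24
= 3503.5000

3503.5000


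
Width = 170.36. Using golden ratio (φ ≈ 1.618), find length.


φ = (1 + √5) / 2 ≈ 1.618
Length = width × φ = 170.36 × 1.618 = 275.64248
≈ 275.64

275.64


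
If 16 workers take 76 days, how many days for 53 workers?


Inverse proportion: x × y = constant
k = 16 × 76 = 1216
y₂ = k / 53 = 1216 / 53
= 22.94

22.94


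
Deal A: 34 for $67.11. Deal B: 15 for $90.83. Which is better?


Deal A: $67.11/34 = $1.9738/unit
Deal B: $90.83/15 = $6.0553/unit
A is cheaper per unit
= Deal A

Deal A


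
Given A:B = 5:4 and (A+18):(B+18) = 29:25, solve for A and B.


Let A = 5k, B = 4k.
(5k + 18) / (4k + 18) = 29/25
Cross-multiply: 25(5k + 18) = 29(4k + 18)
125k + 450 = 116k + 522
125k - 116k = 522 - 450
9k = 72
k = 72/9 = 8
A = 5×8 = 40, B = 4×8 = 32
= A = 40, B = 32

A = 40, B = 32


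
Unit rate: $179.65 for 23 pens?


Unit rate = total / quantity
= 179.65 / 23
= $7.81 per unit

$7.81 per unit


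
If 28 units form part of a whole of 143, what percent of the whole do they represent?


Percentage = (part / whole) × 100
= (28 / 143) × 100
≈ 19.58%

19.58%


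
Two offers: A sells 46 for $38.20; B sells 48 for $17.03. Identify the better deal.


Deal A: $38.20/46 = $0.8304/unit
Deal B: $17.03/48 = $0.3548/unit
B is cheaper per unit
= Deal B

Deal B


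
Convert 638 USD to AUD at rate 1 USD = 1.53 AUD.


Amount × rate = 638 × 1.53
= 976.14 AUD

976.14 AUD


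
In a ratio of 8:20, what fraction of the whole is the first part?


Total parts = 8 + 20 = 28
First part: 8/28 = 2/7
= 2/7

2/7


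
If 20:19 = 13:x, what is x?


Cross multiply: 20 × x = 19 × 13
20x = 247
x = 247 / 20
= 12.35

12.35


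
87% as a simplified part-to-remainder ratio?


87% means 87 parts out of 100; remainder = 13
Part : remainder = 87:13
GCD = 1
= 87:13

87:13


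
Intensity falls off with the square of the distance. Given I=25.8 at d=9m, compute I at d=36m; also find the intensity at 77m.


I₁d₁² = I₂d₂²
I at 36m = 25.8 × (9/36)² = 25.8 × 81/1296 = 2089.8/1296 = 1.6125
I at 77m = 25.8 × (9/77)² = 25.8 × 81/5929 = 2089.8/5929 ≈ 0.3525
= 1.6125 and 0.3525

1.6125 and 0.3525


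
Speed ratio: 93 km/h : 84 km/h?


Ratio = 93:84
GCD = 3
Simplified = 31:28
Time ratio (same distance) = 28:31
Speed ratio = 31:28

31:28


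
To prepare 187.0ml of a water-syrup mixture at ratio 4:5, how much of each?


Total parts = 4 + 5 = 9
water: 187.0 × 4/9 = 83.1ml
syrup: 187.0 × 5/9 = 103.9ml
= 83.1ml and 103.9ml

83.1ml and 103.9ml


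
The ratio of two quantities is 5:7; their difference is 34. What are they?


Let A = 5k, B = 7k.
7k - 5k = 34
2k = 34 → k = 34/2 = 17
A = 5×17 = 85, B = 7×17 = 119
= A = 85, B = 119

A = 85, B = 119


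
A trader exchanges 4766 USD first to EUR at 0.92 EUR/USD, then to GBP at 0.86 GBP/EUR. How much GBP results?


Step 1: 4766 USD × 0.92 = 4384.72 EUR
Step 2: 4384.72 EUR × 0.86 = 3770.86 GBP
Implied rate USD→GBP = 0.92 × 0.86 = 0.7912
= 3770.86 GBP

3770.86 GBP


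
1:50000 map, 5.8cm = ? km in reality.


Real distance = map distance × scale
= 5.8cm × 50000
= 290000 cm = 2900.0 m
= 2.900 km

2.900 km


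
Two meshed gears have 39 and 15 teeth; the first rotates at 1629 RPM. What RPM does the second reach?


Gear ratio = 39:15 = 13:5
RPM_B = RPM_A × (teeth_A / teeth_B)
= 1629 × (39/15)
= 4235.4 RPM

4235.4 RPM


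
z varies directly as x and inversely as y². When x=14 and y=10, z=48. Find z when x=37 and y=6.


z = k·x/y²
Solve for k using the known point: k = z·y²/x = 48×100/14 = 4800/14 ≈ 342.8571
Now evaluate at x=37, y=6:
z = k × 37 / 36 = (4800 × 37) / (14 × 36) = 177600/504
≈ 352.3810

352.3810


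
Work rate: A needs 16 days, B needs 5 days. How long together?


Rate of A = 1/16 per day
Rate of B = 1/5 per day
Combined rate = 1/16 + 1/5 = 21/80 = 0.2625 per day
Days = 1 / combined rate = 80/21
≈ 3.81 days

3.81 days


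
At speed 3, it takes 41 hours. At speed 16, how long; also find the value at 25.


Inverse proportion: x × y = constant
k = 3 × 41 = 123
At x=16: k/16 = 7.69
At x=25: k/25 = 4.92
= 7.69 and 4.92

7.69 and 4.92


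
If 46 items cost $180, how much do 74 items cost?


Direct proportion: y/x = constant
k = 180/46 ≈ 3.9130
y₂ = k × 74 = 180 × 74 / 46 = 13320/46
≈ 289.57

289.57


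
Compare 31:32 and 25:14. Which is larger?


31/32 = 0.9688
25/14 = 1.7857
0.9688 < 1.7857, so 31:32 is less
= 25:14

25:14


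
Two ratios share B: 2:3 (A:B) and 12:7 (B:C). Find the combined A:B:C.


Match B: multiply A:B by 12 → 24:36
Multiply B:C by 3 → 36:21
Combined: 24:36:21
GCD = 3
= 8:12:7

8:12:7


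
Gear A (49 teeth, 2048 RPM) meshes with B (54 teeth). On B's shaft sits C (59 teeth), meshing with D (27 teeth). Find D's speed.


Stage 1: RPM_B = RPM_A × t_A/t_B = 2048 × 49/54 = 100352/54 ≈ 1858.37
B and C share a shaft → RPM_C = RPM_B
Stage 2: RPM_D = RPM_C × t_C/t_D = RPM_A × (t_A×t_C)/(t_B×t_D)
Overall ratio = (49×59)/(54×27) = 2891/1458
RPM_D = 2048 × 2891/1458 = 5920768/1458
≈ 4060.88 RPM

4060.88 RPM


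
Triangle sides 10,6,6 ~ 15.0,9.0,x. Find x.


Scale factor = 15.0/10 = 1.5
Missing side = 6 × 1.5
= 9.0

9.0


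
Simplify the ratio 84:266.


GCD(84, 266) = 14
84/14 : 266/14
= 6:19

6:19


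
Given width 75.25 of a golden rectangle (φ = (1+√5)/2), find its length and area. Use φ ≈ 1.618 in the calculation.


φ = (1 + √5) / 2 ≈ 1.618
Length = width × φ = 75.25 × 1.618 = 121.7545
≈ 121.75
Area = width × length = 75.25 × 121.7545 = 9162.026125 ≈ 9162.03
= Length: 121.75, Area: 9162.03

Length: 121.75, Area: 9162.03


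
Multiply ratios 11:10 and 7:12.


Compound ratio = (11×7) : (10×12)
= 77:120
GCD = 1
= 77:120

77:120


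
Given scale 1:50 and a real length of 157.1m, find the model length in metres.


Model size = real / scale
= 157.1 / 50
= 3.1420 m

3.1420 m


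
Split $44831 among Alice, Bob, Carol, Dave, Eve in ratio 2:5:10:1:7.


Total parts = 2 + 5 + 10 + 1 + 7 = 25
Alice: 44831 × 2/25 = 3586.48
Bob: 44831 × 5/25 = 8966.20
Carol: 44831 × 10/25 = 17932.40
Dave: 44831 × 1/25 = 1793.24
Eve: 44831 × 7/25 = 12552.68
= Alice: $3586.48, Bob: $8966.20, Carol: $17932.40, Dave: $1793.24, Eve: $12552.68

Alice: $3586.48, Bob: $8966.20, Carol: $17932.40, Dave: $1793.24, Eve: $12552.68


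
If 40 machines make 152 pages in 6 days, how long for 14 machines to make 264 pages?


Days ∝ work / workers, so d₂ = d₁ × (m₁/m₂) × (w₂/w₁)
Workers factor (inverse): 40/14 ≈ 2.8571
Work factor (direct): 264/152 ≈ 1.7368
d₂ = 6 × 40/14 × 264/152 = (6 × 40 × 264) / (14 × 152) = 63360/2128
≈ 29.77 days

29.77 days


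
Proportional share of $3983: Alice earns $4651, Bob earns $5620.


Total income = 4651 + 5620 = $10271
Alice: $3983 × 4651/10271 = $1803.62
Bob: $3983 × 5620/10271 = $2179.38
= Alice: $1803.62, Bob: $2179.38

Alice: $1803.62, Bob: $2179.38


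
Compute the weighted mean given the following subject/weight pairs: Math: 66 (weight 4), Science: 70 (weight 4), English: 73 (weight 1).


Numerator = 66×4 + 70×4 + 73×1
= 264 + 280 + 73
= 617
Total weight = 9
Weighted avg = 617/9
= 68.56

68.56


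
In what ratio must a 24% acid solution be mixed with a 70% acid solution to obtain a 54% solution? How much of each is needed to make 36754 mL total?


Let x parts of 24% mix with y parts of 70%.
24x + 70y = 54(x + y)
24x + 70y = 54x + 54y
x(24 - 54) = y(54 - 70)
x/y = (70 - 54)/(54 - 24) = 16/30
Simplify: 8:15
Total parts = 23; one part = 36754/23 = 1598.00 mL
24% solution: 8×1598.00 = 12784.00 mL
70% solution: 15×1598.00 = 23970.00 mL
= ratio 8:15; 12784.00 mL and 23970.00 mL

ratio 8:15; 12784.00 mL and 23970.00 mL


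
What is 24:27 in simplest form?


GCD(24, 27) = 3
24/3 : 27/3
= 8:9

8:9


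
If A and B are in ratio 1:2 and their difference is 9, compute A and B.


Let A = 1k, B = 2k.
2k - 1k = 9
1k = 9 → k = 9/1 = 9
A = 1×9 = 9, B = 2×9 = 18
= A = 9, B = 18

A = 9, B = 18


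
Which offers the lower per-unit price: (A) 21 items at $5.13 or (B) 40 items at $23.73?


Deal A: $5.13/21 = $0.2443/unit
Deal B: $23.73/40 = $0.5933/unit
A is cheaper per unit
= Deal A

Deal A


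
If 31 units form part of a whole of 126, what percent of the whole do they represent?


Percentage = (part / whole) × 100
= (31 / 126) × 100
≈ 24.60%

24.60%


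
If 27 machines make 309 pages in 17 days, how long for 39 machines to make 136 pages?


Days ∝ work / workers, so d₂ = d₁ × (m₁/m₂) × (w₂/w₁)
Workers factor (inverse): 27/39 ≈ 0.6923
Work factor (direct): 136/309 ≈ 0.4401
d₂ = 17 × 27/39 × 136/309 = (17 × 27 × 136) / (39 × 309) = 62424/12051
≈ 5.18 days

5.18 days


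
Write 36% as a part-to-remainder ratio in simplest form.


36% means 36 parts out of 100; remainder = 64
Part : remainder = 36:64
GCD = 4
= 9:16

9:16


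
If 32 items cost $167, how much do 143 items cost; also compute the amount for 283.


Direct proportion: y/x = constant
k = 167/32 ≈ 5.2188
y at x=143: k × 143 = 167 × 143 / 32 = 23881/32 ≈ 746.28
y at x=283: k × 283 = 167 × 283 / 32 = 47261/32 ≈ 1476.91
= 746.28 and 1476.91

746.28 and 1476.91


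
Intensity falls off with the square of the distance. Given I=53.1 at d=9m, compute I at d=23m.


I₁d₁² = I₂d₂²
I₂ = I₁ × (d₁/d₂)²
= 53.1 × (9/23)²
= 53.1 × 81/529
= 4301.1/529
≈ 8.1306

8.1306


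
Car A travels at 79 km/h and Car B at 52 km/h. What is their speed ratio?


Ratio = 79:52
GCD = 1
Simplified = 79:52
Time ratio (same distance) = 52:79
Speed ratio = 79:52

79:52


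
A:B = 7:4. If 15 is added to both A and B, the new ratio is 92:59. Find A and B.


Let A = 7k, B = 4k.
(7k + 15) / (4k + 15) = 92/59
Cross-multiply: 59(7k + 15) = 92(4k + 15)
413k + 885 = 368k + 1380
413k - 368k = 1380 - 885
45k = 495
k = 495/45 = 11
A = 7×11 = 77, B = 4×11 = 44
= A = 77, B = 44

A = 77, B = 44


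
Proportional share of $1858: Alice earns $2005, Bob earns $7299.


Total income = 2005 + 7299 = $9304
Alice: $1858 × 2005/9304 = $400.40
Bob: $1858 × 7299/9304 = $1457.60
= Alice: $400.40, Bob: $1457.60

Alice: $400.40, Bob: $1457.60


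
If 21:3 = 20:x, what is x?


Cross multiply: 21 × x = 3 × 20
21x = 60
x = 60 / 21
= 2.86

2.86


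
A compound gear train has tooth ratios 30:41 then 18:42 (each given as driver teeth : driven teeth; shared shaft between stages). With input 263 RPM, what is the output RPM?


Stage 1: RPM_B = RPM_A × t_A/t_B = 263 × 30/41 = 7890/41 ≈ 192.44
B and C share a shaft → RPM_C = RPM_B
Stage 2: RPM_D = RPM_C × t_C/t_D = RPM_A × (t_A×t_C)/(t_B×t_D)
Overall ratio = (30×18)/(41×42) = 540/1722
RPM_D = 263 × 540/1722 = 142020/1722
≈ 82.47 RPM

82.47 RPM


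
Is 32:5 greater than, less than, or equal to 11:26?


32/5 = 6.4000
11/26 = 0.4231
6.4000 > 0.4231, so 32:5 is greater
= greater than

greater than


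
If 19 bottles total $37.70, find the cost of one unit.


Unit rate = total / quantity
= 37.70 / 19
= $1.98 per unit

$1.98 per unit


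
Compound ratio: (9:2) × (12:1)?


Compound ratio = (9×12) : (2×1)
= 108:2
GCD = 2
= 54:1

54:1


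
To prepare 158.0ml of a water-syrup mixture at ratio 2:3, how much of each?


Total parts = 2 + 3 = 5
water: 158.0 × 2/5 = 63.2ml
syrup: 158.0 × 3/5 = 94.8ml
= 63.2ml and 94.8ml

63.2ml and 94.8ml


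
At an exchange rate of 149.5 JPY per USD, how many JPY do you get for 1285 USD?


Amount × rate = 1285 × 149.5
= 192107.50 JPY

192107.50 JPY


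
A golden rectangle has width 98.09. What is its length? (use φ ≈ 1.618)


φ = (1 + √5) / 2 ≈ 1.618
Length = width × φ = 98.09 × 1.618 = 158.70962
≈ 158.71

158.71


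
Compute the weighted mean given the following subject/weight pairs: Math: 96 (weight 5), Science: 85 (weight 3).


Numerator = 96×5 + 85×3
= 480 + 255
= 735
Total weight = 8
Weighted avg = 735/8
= 91.88

91.88


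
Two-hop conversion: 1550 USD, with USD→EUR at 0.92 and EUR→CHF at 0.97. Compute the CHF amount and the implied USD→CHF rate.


Step 1: 1550 USD × 0.92 = 1426.00 EUR
Step 2: 1426.00 EUR × 0.97 = 1383.22 CHF
Implied rate USD→CHF = 0.92 × 0.97 = 0.8924
= 1383.22 CHF; implied rate 0.8924 CHF/USD

1383.22 CHF; implied rate 0.8924 CHF/USD


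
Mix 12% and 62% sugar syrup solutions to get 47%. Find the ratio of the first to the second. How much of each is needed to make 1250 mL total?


Let x parts of 12% mix with y parts of 62%.
12x + 62y = 47(x + y)
12x + 62y = 47x + 47y
x(12 - 47) = y(47 - 62)
x/y = (62 - 47)/(47 - 12) = 15/35
Simplify: 3:7
Total parts = 10; one part = 1250/10 = 125.00 mL
12% solution: 3×125.00 = 375.00 mL
62% solution: 7×125.00 = 875.00 mL
= ratio 3:7; 375.00 mL and 875.00 mL

ratio 3:7; 375.00 mL and 875.00 mL


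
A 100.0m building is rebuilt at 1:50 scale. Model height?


Model size = real / scale
= 100.0 / 50
= 2.0000 m

2.0000 m


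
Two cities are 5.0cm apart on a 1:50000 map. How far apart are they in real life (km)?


Real distance = map distance × scale
= 5.0cm × 50000
= 250000 cm = 2500.0 m
= 2.500 km

2.500 km


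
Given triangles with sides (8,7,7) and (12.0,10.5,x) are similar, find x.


Scale factor = 12.0/8 = 1.5
Missing side = 7 × 1.5
= 10.5

10.5


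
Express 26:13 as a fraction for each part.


Total parts = 26 + 13 = 39
First part: 26/39 = 2/3
Second part: 13/39 = 1/3
= 2/3 and 1/3

2/3 and 1/3


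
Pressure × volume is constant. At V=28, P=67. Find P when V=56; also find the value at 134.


Inverse proportion: x × y = constant
k = 28 × 67 = 1876
At x=56: k/56 = 33.50
At x=134: k/134 = 14.00
= 33.50 and 14.00

33.50 and 14.00


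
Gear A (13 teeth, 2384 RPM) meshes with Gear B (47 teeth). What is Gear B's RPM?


Gear ratio = 13:47 = 13:47
RPM_B = RPM_A × (teeth_A / teeth_B)
= 2384 × (13/47)
= 659.4 RPM

659.4 RPM


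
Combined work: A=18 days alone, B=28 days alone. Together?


Rate of A = 1/18 per day
Rate of B = 1/28 per day
Combined rate = 1/18 + 1/28 = 46/504 ≈ 0.0913 per day
Days = 1 / combined rate = 504/46
≈ 10.96 days

10.96 days


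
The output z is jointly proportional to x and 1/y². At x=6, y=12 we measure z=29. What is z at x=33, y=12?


z = k·x/y²
Solve for k using the known point: k = z·y²/x = 29×144/6 = 4176/6 = 696.0000
Now evaluate at x=33, y=12:
z = k × 33 / 144 = (4176 × 33) / (6 × 144) = 137808/864
= 159.5000

159.5000


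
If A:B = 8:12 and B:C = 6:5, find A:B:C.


Match B: multiply A:B by 6 → 48:72
Multiply B:C by 12 → 72:60
Combined: 48:72:60
GCD = 12
= 4:6:5

4:6:5


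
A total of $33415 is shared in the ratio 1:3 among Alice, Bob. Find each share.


Total parts = 1 + 3 = 4
Alice: 33415 × 1/4 = 8353.75
Bob: 33415 × 3/4 = 25061.25
= Alice: $8353.75, Bob: $25061.25

Alice: $8353.75, Bob: $25061.25


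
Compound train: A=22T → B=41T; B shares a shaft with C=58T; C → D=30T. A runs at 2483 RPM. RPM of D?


Stage 1: RPM_B = RPM_A × t_A/t_B = 2483 × 22/41 = 54626/41 ≈ 1332.34
B and C share a shaft → RPM_C = RPM_B
Stage 2: RPM_D = RPM_C × t_C/t_D = RPM_A × (t_A×t_C)/(t_B×t_D)
Overall ratio = (22×58)/(41×30) = 1276/1230
RPM_D = 2483 × 1276/1230 = 3168308/1230
≈ 2575.86 RPM

2575.86 RPM


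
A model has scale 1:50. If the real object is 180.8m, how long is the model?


Model size = real / scale
= 180.8 / 50
= 3.6160 m

3.6160 m


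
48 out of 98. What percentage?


Percentage = (part / whole) × 100
= (48 / 98) × 100
≈ 48.98%

48.98%


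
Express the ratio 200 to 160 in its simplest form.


GCD(200, 160) = 40
200/40 : 160/40
= 5:4

5:4


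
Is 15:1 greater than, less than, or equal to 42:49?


15/1 = 15.0000
42/49 = 0.8571
15.0000 > 0.8571, so 15:1 is greater
= greater than

greater than


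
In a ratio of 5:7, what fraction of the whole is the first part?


Total parts = 5 + 7 = 12
First part: 5/12 = 5/12
= 5/12

5/12


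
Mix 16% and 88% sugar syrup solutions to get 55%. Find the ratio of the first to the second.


Let x parts of 16% mix with y parts of 88%.
16x + 88y = 55(x + y)
16x + 88y = 55x + 55y
x(16 - 55) = y(55 - 88)
x/y = (88 - 55)/(55 - 16) = 33/39
Simplify: 11:13
= 11:13

11:13


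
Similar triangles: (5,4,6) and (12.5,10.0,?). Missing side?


Scale factor = 12.5/5 = 2.5
Missing side = 6 × 2.5
= 15.0

15.0


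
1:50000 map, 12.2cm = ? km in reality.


Real distance = map distance × scale
= 12.2cm × 50000
= 610000 cm = 6100.0 m
= 6.100 km

6.100 km


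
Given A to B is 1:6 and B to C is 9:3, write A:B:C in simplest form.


Match B: multiply A:B by 9 → 9:54
Multiply B:C by 6 → 54:18
Combined: 9:54:18
GCD = 9
= 1:6:2

1:6:2


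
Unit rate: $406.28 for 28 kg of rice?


Unit rate = total / quantity
= 406.28 / 28
= $14.51 per unit

$14.51 per unit


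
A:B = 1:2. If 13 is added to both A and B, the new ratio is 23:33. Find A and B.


Let A = 1k, B = 2k.
(1k + 13) / (2k + 13) = 23/33
Cross-multiply: 33(1k + 13) = 23(2k + 13)
33k + 429 = 46k + 299
33k - 46k = 299 - 429
-13k = -130
k = -130/-13 = 10
A = 1×10 = 10, B = 2×10 = 20
= A = 10, B = 20

A = 10, B = 20


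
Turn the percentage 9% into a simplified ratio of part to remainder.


9% means 9 parts out of 100; remainder = 91
Part : remainder = 9:91
GCD = 1
= 9:91

9:91


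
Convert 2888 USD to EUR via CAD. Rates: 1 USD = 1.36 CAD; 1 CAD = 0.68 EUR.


Step 1: 2888 USD × 1.36 = 3927.68 CAD
Step 2: 3927.68 CAD × 0.68 = 2670.82 EUR
Implied rate USD→EUR = 1.36 × 0.68 = 0.9248
= 2670.82 EUR

2670.82 EUR


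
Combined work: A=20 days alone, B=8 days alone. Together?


Rate of A = 1/20 per day
Rate of B = 1/8 per day
Combined rate = 1/20 + 1/8 = 28/160 = 0.1750 per day
Days = 1 / combined rate = 160/28
≈ 5.71 days

5.71 days


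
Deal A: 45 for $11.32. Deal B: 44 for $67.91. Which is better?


Deal A: $11.32/45 = $0.2516/unit
Deal B: $67.91/44 = $1.5434/unit
A is cheaper per unit
= Deal A

Deal A


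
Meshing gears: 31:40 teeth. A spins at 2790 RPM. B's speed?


Gear ratio = 31:40 = 31:40
RPM_B = RPM_A × (teeth_A / teeth_B)
= 2790 × (31/40)
= 2162.3 RPM

2162.3 RPM


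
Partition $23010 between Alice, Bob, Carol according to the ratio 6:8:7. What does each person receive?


Total parts = 6 + 8 + 7 = 21
Alice: 23010 × 6/21 = 6574.29
Bob: 23010 × 8/21 = 8765.71
Carol: 23010 × 7/21 = 7670.00
= Alice: $6574.29, Bob: $8765.71, Carol: $7670.00

Alice: $6574.29, Bob: $8765.71, Carol: $7670.00


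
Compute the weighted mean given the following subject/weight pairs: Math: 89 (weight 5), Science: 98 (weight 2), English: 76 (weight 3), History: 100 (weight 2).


Numerator = 89×5 + 98×2 + 76×3 + 100×2
= 445 + 196 + 228 + 200
= 1069
Total weight = 12
Weighted avg = 1069/12
= 89.08

89.08


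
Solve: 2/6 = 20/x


Cross multiply: 2 × x = 6 × 20
2x = 120
x = 120 / 2
= 60.00

60.00


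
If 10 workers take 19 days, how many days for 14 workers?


Inverse proportion: x × y = constant
k = 10 × 19 = 190
y₂ = k / 14 = 190 / 14
= 13.57

13.57


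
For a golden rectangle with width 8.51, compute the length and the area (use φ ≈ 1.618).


φ = (1 + √5) / 2 ≈ 1.618
Length = width × φ = 8.51 × 1.618 = 13.76918
≈ 13.77
Area = width × length = 8.51 × 13.76918 = 117.1757218 ≈ 117.18
= Length: 13.77, Area: 117.18

Length: 13.77, Area: 117.18


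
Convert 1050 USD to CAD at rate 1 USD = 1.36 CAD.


Amount × rate = 1050 × 1.36
= 1428.00 CAD

1428.00 CAD


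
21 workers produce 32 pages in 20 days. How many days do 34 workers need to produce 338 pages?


Days ∝ work / workers, so d₂ = d₁ × (m₁/m₂) × (w₂/w₁)
Workers factor (inverse): 21/34 ≈ 0.6176
Work factor (direct): 338/32 = 10.5625
d₂ = 20 × 21/34 × 338/32 = (20 × 21 × 338) / (34 × 32) = 141960/1088
≈ 130.48 days

130.48 days


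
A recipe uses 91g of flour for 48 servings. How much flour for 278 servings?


Direct proportion: y/x = constant
k = 91/48 ≈ 1.8958
y₂ = k × 278 = 91 × 278 / 48 = 25298/48
≈ 527.04

527.04


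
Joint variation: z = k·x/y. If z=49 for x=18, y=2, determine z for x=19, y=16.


z = k·x/y
Solve for k using the known point: k = z·y/x = 49×2/18 = 98/18 ≈ 5.4444
Now evaluate at x=19, y=16:
z = k × 19 / 16 = (98 × 19) / (18 × 16) = 1862/288
≈ 6.4653

6.4653


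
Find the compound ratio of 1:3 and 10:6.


Compound ratio = (1×10) : (3×6)
= 10:18
GCD = 2
= 5:9

5:9


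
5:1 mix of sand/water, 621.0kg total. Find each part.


Total parts = 5 + 1 = 6
sand: 621.0 × 5/6 = 517.5kg
water: 621.0 × 1/6 = 103.5kg
= 517.5kg and 103.5kg

517.5kg and 103.5kg


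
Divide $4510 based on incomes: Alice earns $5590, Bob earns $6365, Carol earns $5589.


Total income = 5590 + 6365 + 5589 = $17544
Alice: $4510 × 5590/17544 = $1437.01
Bob: $4510 × 6365/17544 = $1636.24
Carol: $4510 × 5589/17544 = $1436.75
= Alice: $1437.01, Bob: $1636.24, Carol: $1436.75

Alice: $1437.01, Bob: $1636.24, Carol: $1436.75


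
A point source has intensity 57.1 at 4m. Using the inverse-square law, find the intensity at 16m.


I₁d₁² = I₂d₂²
I₂ = I₁ × (d₁/d₂)²
= 57.1 × (4/16)²
= 57.1 × 16/256
= 913.6/256
≈ 3.5688

3.5688


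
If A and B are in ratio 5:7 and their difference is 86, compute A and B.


Let A = 5k, B = 7k.
7k - 5k = 86
2k = 86 → k = 86/2 = 43
A = 5×43 = 215, B = 7×43 = 301
= A = 215, B = 301

A = 215, B = 301


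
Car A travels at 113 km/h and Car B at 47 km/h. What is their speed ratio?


Ratio = 113:47
GCD = 1
Simplified = 113:47
Time ratio (same distance) = 47:113
Speed ratio = 113:47

113:47


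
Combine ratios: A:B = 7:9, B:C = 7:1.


Match B: multiply A:B by 7 → 49:63
Multiply B:C by 9 → 63:9
Combined: 49:63:9
GCD = 1
= 49:63:9

49:63:9


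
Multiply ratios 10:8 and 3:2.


Compound ratio = (10×3) : (8×2)
= 30:16
GCD = 2
= 15:8

15:8


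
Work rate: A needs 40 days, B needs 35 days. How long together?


Rate of A = 1/40 per day
Rate of B = 1/35 per day
Combined rate = 1/40 + 1/35 = 75/1400 ≈ 0.0536 per day
Days = 1 / combined rate = 1400/75
≈ 18.67 days

18.67 days


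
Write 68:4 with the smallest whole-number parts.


GCD(68, 4) = 4
68/4 : 4/4
= 17:1

17:1


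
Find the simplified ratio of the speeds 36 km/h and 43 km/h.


Ratio = 36:43
GCD = 1
Simplified = 36:43
Time ratio (same distance) = 43:36
Speed ratio = 36:43

36:43


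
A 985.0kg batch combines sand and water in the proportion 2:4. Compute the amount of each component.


Total parts = 2 + 4 = 6
sand: 985.0 × 2/6 = 328.3kg
water: 985.0 × 4/6 = 656.7kg
= 328.3kg and 656.7kg

328.3kg and 656.7kg


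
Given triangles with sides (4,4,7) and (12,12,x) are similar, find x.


Scale factor = 12/4 = 3
Missing side = 7 × 3
= 21.0

21.0


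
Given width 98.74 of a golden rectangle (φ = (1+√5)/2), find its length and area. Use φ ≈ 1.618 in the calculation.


φ = (1 + √5) / 2 ≈ 1.618
Length = width × φ = 98.74 × 1.618 = 159.76132
≈ 159.76
Area = width × length = 98.74 × 159.76132 = 15774.8327368 ≈ 15774.83
= Length: 159.76, Area: 15774.83

Length: 159.76, Area: 15774.83


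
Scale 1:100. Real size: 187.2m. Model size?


Model size = real / scale
= 187.2 / 100
= 1.8720 m

1.8720 m


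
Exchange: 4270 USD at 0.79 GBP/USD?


Amount × rate = 4270 × 0.79
= 3373.30 GBP

3373.30 GBP


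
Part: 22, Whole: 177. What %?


Percentage = (part / whole) × 100
= (22 / 177) × 100
≈ 12.43%

12.43%


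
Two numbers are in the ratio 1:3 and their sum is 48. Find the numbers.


Let A = 1k, B = 3k.
1k + 3k = 48
4k = 48 → k = 48/4 = 12
A = 1×12 = 12, B = 3×12 = 36
= A = 12, B = 36

A = 12, B = 36


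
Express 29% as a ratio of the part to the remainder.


29% means 29 parts out of 100; remainder = 71
Part : remainder = 29:71
GCD = 1
= 29:71

29:71


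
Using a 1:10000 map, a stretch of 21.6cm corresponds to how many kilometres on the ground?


Real distance = map distance × scale
= 21.6cm × 10000
= 216000 cm = 2160.0 m
= 2.160 km

2.160 km


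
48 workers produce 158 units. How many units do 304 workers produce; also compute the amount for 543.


Direct proportion: y/x = constant
k = 158/48 ≈ 3.2917
y at x=304: k × 304 = 158 × 304 / 48 = 48032/48 ≈ 1000.67
y at x=543: k × 543 = 158 × 543 / 48 = 85794/48 ≈ 1787.38
= 1000.67 and 1787.38

1000.67 and 1787.38


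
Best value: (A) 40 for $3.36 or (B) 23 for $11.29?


Deal A: $3.36/40 = $0.0840/unit
Deal B: $11.29/23 = $0.4909/unit
A is cheaper per unit
= Deal A

Deal A
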